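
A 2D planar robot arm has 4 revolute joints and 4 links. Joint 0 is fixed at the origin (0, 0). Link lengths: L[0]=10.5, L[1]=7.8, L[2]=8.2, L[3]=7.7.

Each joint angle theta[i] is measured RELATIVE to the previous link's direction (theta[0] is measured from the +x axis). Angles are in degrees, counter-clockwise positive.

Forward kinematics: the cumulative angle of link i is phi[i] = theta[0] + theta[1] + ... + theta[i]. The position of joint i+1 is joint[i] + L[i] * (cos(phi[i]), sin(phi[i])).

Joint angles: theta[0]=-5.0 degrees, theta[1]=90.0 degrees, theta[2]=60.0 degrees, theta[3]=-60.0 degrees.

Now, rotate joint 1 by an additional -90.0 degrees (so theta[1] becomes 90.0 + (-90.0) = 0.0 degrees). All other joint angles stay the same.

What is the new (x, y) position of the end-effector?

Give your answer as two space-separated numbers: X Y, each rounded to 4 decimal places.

joint[0] = (0.0000, 0.0000)  (base)
link 0: phi[0] = -5 = -5 deg
  cos(-5 deg) = 0.9962, sin(-5 deg) = -0.0872
  joint[1] = (0.0000, 0.0000) + 10.5 * (0.9962, -0.0872) = (0.0000 + 10.4600, 0.0000 + -0.9151) = (10.4600, -0.9151)
link 1: phi[1] = -5 + 0 = -5 deg
  cos(-5 deg) = 0.9962, sin(-5 deg) = -0.0872
  joint[2] = (10.4600, -0.9151) + 7.8 * (0.9962, -0.0872) = (10.4600 + 7.7703, -0.9151 + -0.6798) = (18.2304, -1.5950)
link 2: phi[2] = -5 + 0 + 60 = 55 deg
  cos(55 deg) = 0.5736, sin(55 deg) = 0.8192
  joint[3] = (18.2304, -1.5950) + 8.2 * (0.5736, 0.8192) = (18.2304 + 4.7033, -1.5950 + 6.7170) = (22.9337, 5.1221)
link 3: phi[3] = -5 + 0 + 60 + -60 = -5 deg
  cos(-5 deg) = 0.9962, sin(-5 deg) = -0.0872
  joint[4] = (22.9337, 5.1221) + 7.7 * (0.9962, -0.0872) = (22.9337 + 7.6707, 5.1221 + -0.6711) = (30.6044, 4.4510)
End effector: (30.6044, 4.4510)

Answer: 30.6044 4.4510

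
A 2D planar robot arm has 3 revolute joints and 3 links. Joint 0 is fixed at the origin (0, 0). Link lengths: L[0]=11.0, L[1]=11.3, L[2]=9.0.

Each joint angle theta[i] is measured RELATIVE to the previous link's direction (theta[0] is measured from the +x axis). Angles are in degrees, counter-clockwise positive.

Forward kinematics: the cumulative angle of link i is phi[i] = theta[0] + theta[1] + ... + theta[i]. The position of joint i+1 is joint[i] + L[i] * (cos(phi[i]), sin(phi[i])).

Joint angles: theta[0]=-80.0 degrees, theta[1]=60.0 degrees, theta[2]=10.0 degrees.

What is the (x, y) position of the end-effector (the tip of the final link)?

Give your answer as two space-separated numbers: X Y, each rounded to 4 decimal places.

Answer: 21.3919 -16.2605

Derivation:
joint[0] = (0.0000, 0.0000)  (base)
link 0: phi[0] = -80 = -80 deg
  cos(-80 deg) = 0.1736, sin(-80 deg) = -0.9848
  joint[1] = (0.0000, 0.0000) + 11 * (0.1736, -0.9848) = (0.0000 + 1.9101, 0.0000 + -10.8329) = (1.9101, -10.8329)
link 1: phi[1] = -80 + 60 = -20 deg
  cos(-20 deg) = 0.9397, sin(-20 deg) = -0.3420
  joint[2] = (1.9101, -10.8329) + 11.3 * (0.9397, -0.3420) = (1.9101 + 10.6185, -10.8329 + -3.8648) = (12.5287, -14.6977)
link 2: phi[2] = -80 + 60 + 10 = -10 deg
  cos(-10 deg) = 0.9848, sin(-10 deg) = -0.1736
  joint[3] = (12.5287, -14.6977) + 9 * (0.9848, -0.1736) = (12.5287 + 8.8633, -14.6977 + -1.5628) = (21.3919, -16.2605)
End effector: (21.3919, -16.2605)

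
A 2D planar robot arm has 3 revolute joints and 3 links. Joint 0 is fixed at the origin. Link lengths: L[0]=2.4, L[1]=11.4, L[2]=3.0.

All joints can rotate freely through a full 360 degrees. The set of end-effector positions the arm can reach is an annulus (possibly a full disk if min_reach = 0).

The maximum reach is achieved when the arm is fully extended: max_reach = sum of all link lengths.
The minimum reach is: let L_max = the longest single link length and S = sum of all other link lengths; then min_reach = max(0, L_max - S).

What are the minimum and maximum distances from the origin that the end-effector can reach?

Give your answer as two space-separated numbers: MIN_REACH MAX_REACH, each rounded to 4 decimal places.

Answer: 6.0000 16.8000

Derivation:
Link lengths: [2.4, 11.4, 3.0]
max_reach = 2.4 + 11.4 + 3 = 16.8
L_max = max([2.4, 11.4, 3.0]) = 11.4
S (sum of others) = 16.8 - 11.4 = 5.4
min_reach = max(0, 11.4 - 5.4) = max(0, 6) = 6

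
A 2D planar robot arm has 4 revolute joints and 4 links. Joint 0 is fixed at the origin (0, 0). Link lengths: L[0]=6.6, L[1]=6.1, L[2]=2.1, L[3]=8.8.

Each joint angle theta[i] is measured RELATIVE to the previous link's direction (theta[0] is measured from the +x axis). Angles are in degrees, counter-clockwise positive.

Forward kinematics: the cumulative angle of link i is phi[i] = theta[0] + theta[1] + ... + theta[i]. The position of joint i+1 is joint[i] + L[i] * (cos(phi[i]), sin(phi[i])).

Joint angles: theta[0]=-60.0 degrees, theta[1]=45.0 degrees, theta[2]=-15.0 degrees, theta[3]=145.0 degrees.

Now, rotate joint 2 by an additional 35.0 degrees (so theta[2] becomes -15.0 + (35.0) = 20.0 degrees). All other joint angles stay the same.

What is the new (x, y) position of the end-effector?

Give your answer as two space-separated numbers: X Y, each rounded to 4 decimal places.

Answer: 3.6631 -2.7115

Derivation:
joint[0] = (0.0000, 0.0000)  (base)
link 0: phi[0] = -60 = -60 deg
  cos(-60 deg) = 0.5000, sin(-60 deg) = -0.8660
  joint[1] = (0.0000, 0.0000) + 6.6 * (0.5000, -0.8660) = (0.0000 + 3.3000, 0.0000 + -5.7158) = (3.3000, -5.7158)
link 1: phi[1] = -60 + 45 = -15 deg
  cos(-15 deg) = 0.9659, sin(-15 deg) = -0.2588
  joint[2] = (3.3000, -5.7158) + 6.1 * (0.9659, -0.2588) = (3.3000 + 5.8921, -5.7158 + -1.5788) = (9.1921, -7.2946)
link 2: phi[2] = -60 + 45 + 20 = 5 deg
  cos(5 deg) = 0.9962, sin(5 deg) = 0.0872
  joint[3] = (9.1921, -7.2946) + 2.1 * (0.9962, 0.0872) = (9.1921 + 2.0920, -7.2946 + 0.1830) = (11.2842, -7.1115)
link 3: phi[3] = -60 + 45 + 20 + 145 = 150 deg
  cos(150 deg) = -0.8660, sin(150 deg) = 0.5000
  joint[4] = (11.2842, -7.1115) + 8.8 * (-0.8660, 0.5000) = (11.2842 + -7.6210, -7.1115 + 4.4000) = (3.6631, -2.7115)
End effector: (3.6631, -2.7115)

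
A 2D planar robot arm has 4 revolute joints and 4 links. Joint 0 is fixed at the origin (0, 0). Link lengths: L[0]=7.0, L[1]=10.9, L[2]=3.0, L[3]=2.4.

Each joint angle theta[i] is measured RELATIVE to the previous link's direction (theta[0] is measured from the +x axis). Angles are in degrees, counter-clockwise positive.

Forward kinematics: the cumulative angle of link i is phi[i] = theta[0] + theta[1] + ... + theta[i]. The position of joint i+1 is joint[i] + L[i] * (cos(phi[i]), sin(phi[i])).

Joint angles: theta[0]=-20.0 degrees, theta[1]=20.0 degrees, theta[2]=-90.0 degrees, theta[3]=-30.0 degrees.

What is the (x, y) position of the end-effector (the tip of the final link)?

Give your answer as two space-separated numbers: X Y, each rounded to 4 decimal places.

Answer: 16.2778 -7.4726

Derivation:
joint[0] = (0.0000, 0.0000)  (base)
link 0: phi[0] = -20 = -20 deg
  cos(-20 deg) = 0.9397, sin(-20 deg) = -0.3420
  joint[1] = (0.0000, 0.0000) + 7 * (0.9397, -0.3420) = (0.0000 + 6.5778, 0.0000 + -2.3941) = (6.5778, -2.3941)
link 1: phi[1] = -20 + 20 = 0 deg
  cos(0 deg) = 1.0000, sin(0 deg) = 0.0000
  joint[2] = (6.5778, -2.3941) + 10.9 * (1.0000, 0.0000) = (6.5778 + 10.9000, -2.3941 + 0.0000) = (17.4778, -2.3941)
link 2: phi[2] = -20 + 20 + -90 = -90 deg
  cos(-90 deg) = 0.0000, sin(-90 deg) = -1.0000
  joint[3] = (17.4778, -2.3941) + 3 * (0.0000, -1.0000) = (17.4778 + 0.0000, -2.3941 + -3.0000) = (17.4778, -5.3941)
link 3: phi[3] = -20 + 20 + -90 + -30 = -120 deg
  cos(-120 deg) = -0.5000, sin(-120 deg) = -0.8660
  joint[4] = (17.4778, -5.3941) + 2.4 * (-0.5000, -0.8660) = (17.4778 + -1.2000, -5.3941 + -2.0785) = (16.2778, -7.4726)
End effector: (16.2778, -7.4726)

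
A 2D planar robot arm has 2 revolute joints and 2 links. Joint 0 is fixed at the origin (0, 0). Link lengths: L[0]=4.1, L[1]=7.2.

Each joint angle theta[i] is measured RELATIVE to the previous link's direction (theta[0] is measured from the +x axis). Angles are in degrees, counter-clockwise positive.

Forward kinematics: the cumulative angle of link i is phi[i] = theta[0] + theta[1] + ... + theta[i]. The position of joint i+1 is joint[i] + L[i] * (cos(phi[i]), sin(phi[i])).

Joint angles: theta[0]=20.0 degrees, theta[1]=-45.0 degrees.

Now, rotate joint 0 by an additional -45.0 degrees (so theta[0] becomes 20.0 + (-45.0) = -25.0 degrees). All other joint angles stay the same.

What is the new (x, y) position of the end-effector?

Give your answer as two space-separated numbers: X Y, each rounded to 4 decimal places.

joint[0] = (0.0000, 0.0000)  (base)
link 0: phi[0] = -25 = -25 deg
  cos(-25 deg) = 0.9063, sin(-25 deg) = -0.4226
  joint[1] = (0.0000, 0.0000) + 4.1 * (0.9063, -0.4226) = (0.0000 + 3.7159, 0.0000 + -1.7327) = (3.7159, -1.7327)
link 1: phi[1] = -25 + -45 = -70 deg
  cos(-70 deg) = 0.3420, sin(-70 deg) = -0.9397
  joint[2] = (3.7159, -1.7327) + 7.2 * (0.3420, -0.9397) = (3.7159 + 2.4625, -1.7327 + -6.7658) = (6.1784, -8.4985)
End effector: (6.1784, -8.4985)

Answer: 6.1784 -8.4985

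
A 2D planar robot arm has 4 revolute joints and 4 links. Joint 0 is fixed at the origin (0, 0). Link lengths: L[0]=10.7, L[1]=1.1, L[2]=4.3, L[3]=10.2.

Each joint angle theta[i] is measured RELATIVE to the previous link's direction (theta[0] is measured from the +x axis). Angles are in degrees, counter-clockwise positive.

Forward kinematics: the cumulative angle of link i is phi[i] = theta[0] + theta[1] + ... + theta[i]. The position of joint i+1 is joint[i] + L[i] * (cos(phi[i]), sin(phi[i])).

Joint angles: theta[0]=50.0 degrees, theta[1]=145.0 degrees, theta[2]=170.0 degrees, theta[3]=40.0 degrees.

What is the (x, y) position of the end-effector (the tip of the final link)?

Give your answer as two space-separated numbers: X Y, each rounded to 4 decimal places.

joint[0] = (0.0000, 0.0000)  (base)
link 0: phi[0] = 50 = 50 deg
  cos(50 deg) = 0.6428, sin(50 deg) = 0.7660
  joint[1] = (0.0000, 0.0000) + 10.7 * (0.6428, 0.7660) = (0.0000 + 6.8778, 0.0000 + 8.1967) = (6.8778, 8.1967)
link 1: phi[1] = 50 + 145 = 195 deg
  cos(195 deg) = -0.9659, sin(195 deg) = -0.2588
  joint[2] = (6.8778, 8.1967) + 1.1 * (-0.9659, -0.2588) = (6.8778 + -1.0625, 8.1967 + -0.2847) = (5.8153, 7.9120)
link 2: phi[2] = 50 + 145 + 170 = 365 deg
  cos(365 deg) = 0.9962, sin(365 deg) = 0.0872
  joint[3] = (5.8153, 7.9120) + 4.3 * (0.9962, 0.0872) = (5.8153 + 4.2836, 7.9120 + 0.3748) = (10.0989, 8.2867)
link 3: phi[3] = 50 + 145 + 170 + 40 = 405 deg
  cos(405 deg) = 0.7071, sin(405 deg) = 0.7071
  joint[4] = (10.0989, 8.2867) + 10.2 * (0.7071, 0.7071) = (10.0989 + 7.2125, 8.2867 + 7.2125) = (17.3114, 15.4992)
End effector: (17.3114, 15.4992)

Answer: 17.3114 15.4992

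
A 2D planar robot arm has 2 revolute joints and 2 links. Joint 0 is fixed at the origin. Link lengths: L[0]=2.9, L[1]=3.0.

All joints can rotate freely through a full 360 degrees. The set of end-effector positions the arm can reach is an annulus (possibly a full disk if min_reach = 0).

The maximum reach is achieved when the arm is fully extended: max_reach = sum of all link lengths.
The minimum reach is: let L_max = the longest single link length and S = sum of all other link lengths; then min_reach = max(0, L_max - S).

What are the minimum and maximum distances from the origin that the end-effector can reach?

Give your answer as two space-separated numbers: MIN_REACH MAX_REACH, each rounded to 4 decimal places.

Answer: 0.1000 5.9000

Derivation:
Link lengths: [2.9, 3.0]
max_reach = 2.9 + 3 = 5.9
L_max = max([2.9, 3.0]) = 3
S (sum of others) = 5.9 - 3 = 2.9
min_reach = max(0, 3 - 2.9) = max(0, 0.1) = 0.1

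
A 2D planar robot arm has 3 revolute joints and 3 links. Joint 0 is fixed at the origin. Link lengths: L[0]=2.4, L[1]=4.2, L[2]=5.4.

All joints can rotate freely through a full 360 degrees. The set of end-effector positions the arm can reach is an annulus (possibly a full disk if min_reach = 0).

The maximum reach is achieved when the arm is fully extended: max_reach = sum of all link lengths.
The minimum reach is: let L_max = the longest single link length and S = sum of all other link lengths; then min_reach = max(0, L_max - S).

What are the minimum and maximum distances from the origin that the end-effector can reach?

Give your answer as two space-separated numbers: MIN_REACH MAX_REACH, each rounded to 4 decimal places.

Link lengths: [2.4, 4.2, 5.4]
max_reach = 2.4 + 4.2 + 5.4 = 12
L_max = max([2.4, 4.2, 5.4]) = 5.4
S (sum of others) = 12 - 5.4 = 6.6
min_reach = max(0, 5.4 - 6.6) = max(0, -1.2) = 0

Answer: 0.0000 12.0000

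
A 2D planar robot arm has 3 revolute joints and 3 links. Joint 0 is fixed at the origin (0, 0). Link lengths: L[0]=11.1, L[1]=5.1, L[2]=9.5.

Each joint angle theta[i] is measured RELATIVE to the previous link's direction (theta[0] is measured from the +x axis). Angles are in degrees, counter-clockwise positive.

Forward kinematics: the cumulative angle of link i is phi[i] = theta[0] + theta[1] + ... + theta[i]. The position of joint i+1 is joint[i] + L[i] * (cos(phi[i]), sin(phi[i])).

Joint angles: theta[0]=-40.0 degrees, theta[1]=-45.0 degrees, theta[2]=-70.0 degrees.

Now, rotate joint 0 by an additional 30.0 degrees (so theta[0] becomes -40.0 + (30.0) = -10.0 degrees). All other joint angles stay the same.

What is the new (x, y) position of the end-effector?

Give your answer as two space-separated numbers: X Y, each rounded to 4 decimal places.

Answer: 8.4076 -13.8871

Derivation:
joint[0] = (0.0000, 0.0000)  (base)
link 0: phi[0] = -10 = -10 deg
  cos(-10 deg) = 0.9848, sin(-10 deg) = -0.1736
  joint[1] = (0.0000, 0.0000) + 11.1 * (0.9848, -0.1736) = (0.0000 + 10.9314, 0.0000 + -1.9275) = (10.9314, -1.9275)
link 1: phi[1] = -10 + -45 = -55 deg
  cos(-55 deg) = 0.5736, sin(-55 deg) = -0.8192
  joint[2] = (10.9314, -1.9275) + 5.1 * (0.5736, -0.8192) = (10.9314 + 2.9252, -1.9275 + -4.1777) = (13.8566, -6.1052)
link 2: phi[2] = -10 + -45 + -70 = -125 deg
  cos(-125 deg) = -0.5736, sin(-125 deg) = -0.8192
  joint[3] = (13.8566, -6.1052) + 9.5 * (-0.5736, -0.8192) = (13.8566 + -5.4490, -6.1052 + -7.7819) = (8.4076, -13.8871)
End effector: (8.4076, -13.8871)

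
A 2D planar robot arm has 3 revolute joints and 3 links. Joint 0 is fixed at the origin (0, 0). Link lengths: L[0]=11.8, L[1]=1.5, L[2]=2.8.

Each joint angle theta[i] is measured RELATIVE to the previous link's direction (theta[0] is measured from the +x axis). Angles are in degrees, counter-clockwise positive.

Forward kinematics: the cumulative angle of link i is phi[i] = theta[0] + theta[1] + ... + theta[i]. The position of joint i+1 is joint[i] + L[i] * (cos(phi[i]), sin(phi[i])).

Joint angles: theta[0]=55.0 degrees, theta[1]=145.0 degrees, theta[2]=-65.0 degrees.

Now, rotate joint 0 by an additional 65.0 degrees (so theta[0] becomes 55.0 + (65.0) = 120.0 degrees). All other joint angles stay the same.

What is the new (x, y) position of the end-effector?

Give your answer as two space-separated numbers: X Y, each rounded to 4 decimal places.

Answer: -8.6619 7.7672

Derivation:
joint[0] = (0.0000, 0.0000)  (base)
link 0: phi[0] = 120 = 120 deg
  cos(120 deg) = -0.5000, sin(120 deg) = 0.8660
  joint[1] = (0.0000, 0.0000) + 11.8 * (-0.5000, 0.8660) = (0.0000 + -5.9000, 0.0000 + 10.2191) = (-5.9000, 10.2191)
link 1: phi[1] = 120 + 145 = 265 deg
  cos(265 deg) = -0.0872, sin(265 deg) = -0.9962
  joint[2] = (-5.9000, 10.2191) + 1.5 * (-0.0872, -0.9962) = (-5.9000 + -0.1307, 10.2191 + -1.4943) = (-6.0307, 8.7248)
link 2: phi[2] = 120 + 145 + -65 = 200 deg
  cos(200 deg) = -0.9397, sin(200 deg) = -0.3420
  joint[3] = (-6.0307, 8.7248) + 2.8 * (-0.9397, -0.3420) = (-6.0307 + -2.6311, 8.7248 + -0.9577) = (-8.6619, 7.7672)
End effector: (-8.6619, 7.7672)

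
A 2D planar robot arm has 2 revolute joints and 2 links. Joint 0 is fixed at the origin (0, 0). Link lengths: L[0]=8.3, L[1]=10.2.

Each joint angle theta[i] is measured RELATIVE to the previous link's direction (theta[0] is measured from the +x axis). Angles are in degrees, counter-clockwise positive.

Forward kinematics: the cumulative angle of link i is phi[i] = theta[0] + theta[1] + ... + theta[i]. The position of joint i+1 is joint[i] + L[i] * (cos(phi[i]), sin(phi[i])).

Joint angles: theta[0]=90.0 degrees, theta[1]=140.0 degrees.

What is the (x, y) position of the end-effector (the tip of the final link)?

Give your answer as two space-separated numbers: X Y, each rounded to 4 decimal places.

Answer: -6.5564 0.4863

Derivation:
joint[0] = (0.0000, 0.0000)  (base)
link 0: phi[0] = 90 = 90 deg
  cos(90 deg) = 0.0000, sin(90 deg) = 1.0000
  joint[1] = (0.0000, 0.0000) + 8.3 * (0.0000, 1.0000) = (0.0000 + 0.0000, 0.0000 + 8.3000) = (0.0000, 8.3000)
link 1: phi[1] = 90 + 140 = 230 deg
  cos(230 deg) = -0.6428, sin(230 deg) = -0.7660
  joint[2] = (0.0000, 8.3000) + 10.2 * (-0.6428, -0.7660) = (0.0000 + -6.5564, 8.3000 + -7.8137) = (-6.5564, 0.4863)
End effector: (-6.5564, 0.4863)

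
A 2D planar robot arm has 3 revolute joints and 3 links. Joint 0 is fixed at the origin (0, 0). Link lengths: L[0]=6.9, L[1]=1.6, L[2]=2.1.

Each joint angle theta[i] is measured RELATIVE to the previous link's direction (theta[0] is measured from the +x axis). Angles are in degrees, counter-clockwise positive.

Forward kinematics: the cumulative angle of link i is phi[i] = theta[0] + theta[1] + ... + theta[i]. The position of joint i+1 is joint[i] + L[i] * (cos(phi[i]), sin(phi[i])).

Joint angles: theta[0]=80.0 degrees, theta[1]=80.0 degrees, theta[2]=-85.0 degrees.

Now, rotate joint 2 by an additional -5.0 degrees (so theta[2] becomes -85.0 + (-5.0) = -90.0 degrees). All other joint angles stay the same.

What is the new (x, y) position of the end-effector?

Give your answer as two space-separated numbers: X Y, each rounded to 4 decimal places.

Answer: 0.4129 9.3158

Derivation:
joint[0] = (0.0000, 0.0000)  (base)
link 0: phi[0] = 80 = 80 deg
  cos(80 deg) = 0.1736, sin(80 deg) = 0.9848
  joint[1] = (0.0000, 0.0000) + 6.9 * (0.1736, 0.9848) = (0.0000 + 1.1982, 0.0000 + 6.7952) = (1.1982, 6.7952)
link 1: phi[1] = 80 + 80 = 160 deg
  cos(160 deg) = -0.9397, sin(160 deg) = 0.3420
  joint[2] = (1.1982, 6.7952) + 1.6 * (-0.9397, 0.3420) = (1.1982 + -1.5035, 6.7952 + 0.5472) = (-0.3053, 7.3424)
link 2: phi[2] = 80 + 80 + -90 = 70 deg
  cos(70 deg) = 0.3420, sin(70 deg) = 0.9397
  joint[3] = (-0.3053, 7.3424) + 2.1 * (0.3420, 0.9397) = (-0.3053 + 0.7182, 7.3424 + 1.9734) = (0.4129, 9.3158)
End effector: (0.4129, 9.3158)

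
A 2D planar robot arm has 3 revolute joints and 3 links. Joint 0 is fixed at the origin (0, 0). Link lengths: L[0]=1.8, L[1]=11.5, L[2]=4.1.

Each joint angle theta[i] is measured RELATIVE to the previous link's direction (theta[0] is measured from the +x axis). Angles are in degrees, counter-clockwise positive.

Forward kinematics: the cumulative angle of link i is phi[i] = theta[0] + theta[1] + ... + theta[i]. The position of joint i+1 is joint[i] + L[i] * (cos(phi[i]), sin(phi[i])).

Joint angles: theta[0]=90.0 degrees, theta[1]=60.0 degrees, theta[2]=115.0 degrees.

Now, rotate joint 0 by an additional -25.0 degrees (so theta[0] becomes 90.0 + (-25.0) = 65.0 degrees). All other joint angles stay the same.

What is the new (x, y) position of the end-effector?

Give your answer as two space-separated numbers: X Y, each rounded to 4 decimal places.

Answer: -7.8854 7.5009

Derivation:
joint[0] = (0.0000, 0.0000)  (base)
link 0: phi[0] = 65 = 65 deg
  cos(65 deg) = 0.4226, sin(65 deg) = 0.9063
  joint[1] = (0.0000, 0.0000) + 1.8 * (0.4226, 0.9063) = (0.0000 + 0.7607, 0.0000 + 1.6314) = (0.7607, 1.6314)
link 1: phi[1] = 65 + 60 = 125 deg
  cos(125 deg) = -0.5736, sin(125 deg) = 0.8192
  joint[2] = (0.7607, 1.6314) + 11.5 * (-0.5736, 0.8192) = (0.7607 + -6.5961, 1.6314 + 9.4202) = (-5.8354, 11.0516)
link 2: phi[2] = 65 + 60 + 115 = 240 deg
  cos(240 deg) = -0.5000, sin(240 deg) = -0.8660
  joint[3] = (-5.8354, 11.0516) + 4.1 * (-0.5000, -0.8660) = (-5.8354 + -2.0500, 11.0516 + -3.5507) = (-7.8854, 7.5009)
End effector: (-7.8854, 7.5009)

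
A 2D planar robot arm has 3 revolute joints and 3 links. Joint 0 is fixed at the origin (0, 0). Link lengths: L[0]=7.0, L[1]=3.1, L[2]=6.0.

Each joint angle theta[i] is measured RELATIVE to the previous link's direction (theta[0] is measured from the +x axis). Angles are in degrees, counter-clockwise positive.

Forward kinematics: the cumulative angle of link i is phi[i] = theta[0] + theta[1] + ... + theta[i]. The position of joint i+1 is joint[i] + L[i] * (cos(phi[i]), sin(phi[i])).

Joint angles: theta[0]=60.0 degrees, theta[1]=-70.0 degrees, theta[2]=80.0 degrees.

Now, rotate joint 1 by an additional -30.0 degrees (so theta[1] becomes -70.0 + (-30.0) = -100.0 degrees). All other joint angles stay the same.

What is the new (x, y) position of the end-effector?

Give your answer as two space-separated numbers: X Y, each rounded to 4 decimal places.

Answer: 10.4710 7.9263

Derivation:
joint[0] = (0.0000, 0.0000)  (base)
link 0: phi[0] = 60 = 60 deg
  cos(60 deg) = 0.5000, sin(60 deg) = 0.8660
  joint[1] = (0.0000, 0.0000) + 7 * (0.5000, 0.8660) = (0.0000 + 3.5000, 0.0000 + 6.0622) = (3.5000, 6.0622)
link 1: phi[1] = 60 + -100 = -40 deg
  cos(-40 deg) = 0.7660, sin(-40 deg) = -0.6428
  joint[2] = (3.5000, 6.0622) + 3.1 * (0.7660, -0.6428) = (3.5000 + 2.3747, 6.0622 + -1.9926) = (5.8747, 4.0695)
link 2: phi[2] = 60 + -100 + 80 = 40 deg
  cos(40 deg) = 0.7660, sin(40 deg) = 0.6428
  joint[3] = (5.8747, 4.0695) + 6 * (0.7660, 0.6428) = (5.8747 + 4.5963, 4.0695 + 3.8567) = (10.4710, 7.9263)
End effector: (10.4710, 7.9263)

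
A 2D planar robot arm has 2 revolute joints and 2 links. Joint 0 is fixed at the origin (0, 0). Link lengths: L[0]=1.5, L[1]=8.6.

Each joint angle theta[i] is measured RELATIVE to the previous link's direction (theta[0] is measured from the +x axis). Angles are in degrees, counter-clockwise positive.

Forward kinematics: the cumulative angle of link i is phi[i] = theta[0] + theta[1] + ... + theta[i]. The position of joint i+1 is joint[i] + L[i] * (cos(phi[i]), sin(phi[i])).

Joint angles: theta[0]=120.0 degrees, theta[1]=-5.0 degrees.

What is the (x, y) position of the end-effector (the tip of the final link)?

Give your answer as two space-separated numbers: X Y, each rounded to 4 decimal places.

Answer: -4.3845 9.0933

Derivation:
joint[0] = (0.0000, 0.0000)  (base)
link 0: phi[0] = 120 = 120 deg
  cos(120 deg) = -0.5000, sin(120 deg) = 0.8660
  joint[1] = (0.0000, 0.0000) + 1.5 * (-0.5000, 0.8660) = (0.0000 + -0.7500, 0.0000 + 1.2990) = (-0.7500, 1.2990)
link 1: phi[1] = 120 + -5 = 115 deg
  cos(115 deg) = -0.4226, sin(115 deg) = 0.9063
  joint[2] = (-0.7500, 1.2990) + 8.6 * (-0.4226, 0.9063) = (-0.7500 + -3.6345, 1.2990 + 7.7942) = (-4.3845, 9.0933)
End effector: (-4.3845, 9.0933)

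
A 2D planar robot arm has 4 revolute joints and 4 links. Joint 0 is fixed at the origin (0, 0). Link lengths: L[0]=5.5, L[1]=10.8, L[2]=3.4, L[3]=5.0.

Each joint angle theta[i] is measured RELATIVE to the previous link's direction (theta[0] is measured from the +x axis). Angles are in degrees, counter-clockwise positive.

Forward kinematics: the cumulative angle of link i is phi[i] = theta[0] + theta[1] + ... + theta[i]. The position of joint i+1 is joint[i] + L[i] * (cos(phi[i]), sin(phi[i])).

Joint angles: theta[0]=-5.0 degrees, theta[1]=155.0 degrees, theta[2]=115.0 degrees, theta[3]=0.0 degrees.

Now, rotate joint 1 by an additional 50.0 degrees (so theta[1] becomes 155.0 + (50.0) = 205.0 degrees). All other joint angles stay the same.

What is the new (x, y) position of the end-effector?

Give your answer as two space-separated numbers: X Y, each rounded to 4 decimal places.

joint[0] = (0.0000, 0.0000)  (base)
link 0: phi[0] = -5 = -5 deg
  cos(-5 deg) = 0.9962, sin(-5 deg) = -0.0872
  joint[1] = (0.0000, 0.0000) + 5.5 * (0.9962, -0.0872) = (0.0000 + 5.4791, 0.0000 + -0.4794) = (5.4791, -0.4794)
link 1: phi[1] = -5 + 205 = 200 deg
  cos(200 deg) = -0.9397, sin(200 deg) = -0.3420
  joint[2] = (5.4791, -0.4794) + 10.8 * (-0.9397, -0.3420) = (5.4791 + -10.1487, -0.4794 + -3.6938) = (-4.6696, -4.1732)
link 2: phi[2] = -5 + 205 + 115 = 315 deg
  cos(315 deg) = 0.7071, sin(315 deg) = -0.7071
  joint[3] = (-4.6696, -4.1732) + 3.4 * (0.7071, -0.7071) = (-4.6696 + 2.4042, -4.1732 + -2.4042) = (-2.2654, -6.5773)
link 3: phi[3] = -5 + 205 + 115 + 0 = 315 deg
  cos(315 deg) = 0.7071, sin(315 deg) = -0.7071
  joint[4] = (-2.2654, -6.5773) + 5 * (0.7071, -0.7071) = (-2.2654 + 3.5355, -6.5773 + -3.5355) = (1.2701, -10.1129)
End effector: (1.2701, -10.1129)

Answer: 1.2701 -10.1129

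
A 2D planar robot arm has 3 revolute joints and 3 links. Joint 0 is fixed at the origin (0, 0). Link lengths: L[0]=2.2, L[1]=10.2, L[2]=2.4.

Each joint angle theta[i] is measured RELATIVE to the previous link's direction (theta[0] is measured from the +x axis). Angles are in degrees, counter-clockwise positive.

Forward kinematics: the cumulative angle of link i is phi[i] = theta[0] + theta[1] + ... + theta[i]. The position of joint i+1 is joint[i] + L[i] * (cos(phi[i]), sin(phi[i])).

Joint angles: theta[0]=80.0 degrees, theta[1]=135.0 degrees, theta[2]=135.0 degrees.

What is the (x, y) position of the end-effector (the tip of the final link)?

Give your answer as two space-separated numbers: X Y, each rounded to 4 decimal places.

Answer: -5.6098 -4.1007

Derivation:
joint[0] = (0.0000, 0.0000)  (base)
link 0: phi[0] = 80 = 80 deg
  cos(80 deg) = 0.1736, sin(80 deg) = 0.9848
  joint[1] = (0.0000, 0.0000) + 2.2 * (0.1736, 0.9848) = (0.0000 + 0.3820, 0.0000 + 2.1666) = (0.3820, 2.1666)
link 1: phi[1] = 80 + 135 = 215 deg
  cos(215 deg) = -0.8192, sin(215 deg) = -0.5736
  joint[2] = (0.3820, 2.1666) + 10.2 * (-0.8192, -0.5736) = (0.3820 + -8.3554, 2.1666 + -5.8505) = (-7.9733, -3.6839)
link 2: phi[2] = 80 + 135 + 135 = 350 deg
  cos(350 deg) = 0.9848, sin(350 deg) = -0.1736
  joint[3] = (-7.9733, -3.6839) + 2.4 * (0.9848, -0.1736) = (-7.9733 + 2.3635, -3.6839 + -0.4168) = (-5.6098, -4.1007)
End effector: (-5.6098, -4.1007)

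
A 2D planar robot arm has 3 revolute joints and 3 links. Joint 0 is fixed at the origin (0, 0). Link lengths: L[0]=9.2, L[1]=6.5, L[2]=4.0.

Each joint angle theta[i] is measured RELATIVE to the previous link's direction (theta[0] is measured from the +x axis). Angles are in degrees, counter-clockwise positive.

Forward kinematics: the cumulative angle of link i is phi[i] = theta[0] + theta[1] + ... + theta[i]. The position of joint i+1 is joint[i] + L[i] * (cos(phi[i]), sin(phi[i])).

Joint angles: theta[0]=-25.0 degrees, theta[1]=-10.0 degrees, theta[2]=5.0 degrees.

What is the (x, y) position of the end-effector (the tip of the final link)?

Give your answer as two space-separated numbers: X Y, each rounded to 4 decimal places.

joint[0] = (0.0000, 0.0000)  (base)
link 0: phi[0] = -25 = -25 deg
  cos(-25 deg) = 0.9063, sin(-25 deg) = -0.4226
  joint[1] = (0.0000, 0.0000) + 9.2 * (0.9063, -0.4226) = (0.0000 + 8.3380, 0.0000 + -3.8881) = (8.3380, -3.8881)
link 1: phi[1] = -25 + -10 = -35 deg
  cos(-35 deg) = 0.8192, sin(-35 deg) = -0.5736
  joint[2] = (8.3380, -3.8881) + 6.5 * (0.8192, -0.5736) = (8.3380 + 5.3245, -3.8881 + -3.7282) = (13.6625, -7.6163)
link 2: phi[2] = -25 + -10 + 5 = -30 deg
  cos(-30 deg) = 0.8660, sin(-30 deg) = -0.5000
  joint[3] = (13.6625, -7.6163) + 4 * (0.8660, -0.5000) = (13.6625 + 3.4641, -7.6163 + -2.0000) = (17.1266, -9.6163)
End effector: (17.1266, -9.6163)

Answer: 17.1266 -9.6163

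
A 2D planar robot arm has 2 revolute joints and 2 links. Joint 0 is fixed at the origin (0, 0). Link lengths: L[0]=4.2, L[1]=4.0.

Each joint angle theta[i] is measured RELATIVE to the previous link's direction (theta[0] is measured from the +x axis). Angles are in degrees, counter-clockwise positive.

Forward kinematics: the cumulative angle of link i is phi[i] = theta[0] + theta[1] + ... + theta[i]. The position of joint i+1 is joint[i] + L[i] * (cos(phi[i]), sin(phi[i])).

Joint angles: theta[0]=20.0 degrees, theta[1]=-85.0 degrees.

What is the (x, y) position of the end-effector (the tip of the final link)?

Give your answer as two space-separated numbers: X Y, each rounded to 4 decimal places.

Answer: 5.6372 -2.1887

Derivation:
joint[0] = (0.0000, 0.0000)  (base)
link 0: phi[0] = 20 = 20 deg
  cos(20 deg) = 0.9397, sin(20 deg) = 0.3420
  joint[1] = (0.0000, 0.0000) + 4.2 * (0.9397, 0.3420) = (0.0000 + 3.9467, 0.0000 + 1.4365) = (3.9467, 1.4365)
link 1: phi[1] = 20 + -85 = -65 deg
  cos(-65 deg) = 0.4226, sin(-65 deg) = -0.9063
  joint[2] = (3.9467, 1.4365) + 4 * (0.4226, -0.9063) = (3.9467 + 1.6905, 1.4365 + -3.6252) = (5.6372, -2.1887)
End effector: (5.6372, -2.1887)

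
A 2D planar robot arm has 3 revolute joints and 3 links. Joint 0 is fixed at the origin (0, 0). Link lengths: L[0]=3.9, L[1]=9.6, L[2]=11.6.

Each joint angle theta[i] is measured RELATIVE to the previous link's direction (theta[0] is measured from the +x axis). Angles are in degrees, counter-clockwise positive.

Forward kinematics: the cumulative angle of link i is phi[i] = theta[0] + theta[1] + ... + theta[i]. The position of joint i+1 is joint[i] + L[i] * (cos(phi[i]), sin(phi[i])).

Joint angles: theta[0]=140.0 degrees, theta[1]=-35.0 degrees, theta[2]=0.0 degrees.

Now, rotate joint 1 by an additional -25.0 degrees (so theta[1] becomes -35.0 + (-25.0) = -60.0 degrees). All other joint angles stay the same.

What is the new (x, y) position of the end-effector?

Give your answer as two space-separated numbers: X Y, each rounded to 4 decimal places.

Answer: 0.6938 23.3848

Derivation:
joint[0] = (0.0000, 0.0000)  (base)
link 0: phi[0] = 140 = 140 deg
  cos(140 deg) = -0.7660, sin(140 deg) = 0.6428
  joint[1] = (0.0000, 0.0000) + 3.9 * (-0.7660, 0.6428) = (0.0000 + -2.9876, 0.0000 + 2.5069) = (-2.9876, 2.5069)
link 1: phi[1] = 140 + -60 = 80 deg
  cos(80 deg) = 0.1736, sin(80 deg) = 0.9848
  joint[2] = (-2.9876, 2.5069) + 9.6 * (0.1736, 0.9848) = (-2.9876 + 1.6670, 2.5069 + 9.4542) = (-1.3206, 11.9610)
link 2: phi[2] = 140 + -60 + 0 = 80 deg
  cos(80 deg) = 0.1736, sin(80 deg) = 0.9848
  joint[3] = (-1.3206, 11.9610) + 11.6 * (0.1736, 0.9848) = (-1.3206 + 2.0143, 11.9610 + 11.4238) = (0.6938, 23.3848)
End effector: (0.6938, 23.3848)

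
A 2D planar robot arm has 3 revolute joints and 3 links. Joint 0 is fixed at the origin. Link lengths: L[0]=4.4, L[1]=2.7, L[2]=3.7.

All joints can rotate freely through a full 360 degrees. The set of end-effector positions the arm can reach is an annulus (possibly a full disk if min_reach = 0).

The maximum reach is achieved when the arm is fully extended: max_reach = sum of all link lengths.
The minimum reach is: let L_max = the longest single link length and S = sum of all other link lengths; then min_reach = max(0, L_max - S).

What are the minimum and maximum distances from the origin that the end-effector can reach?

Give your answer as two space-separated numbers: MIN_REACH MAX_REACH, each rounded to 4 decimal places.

Answer: 0.0000 10.8000

Derivation:
Link lengths: [4.4, 2.7, 3.7]
max_reach = 4.4 + 2.7 + 3.7 = 10.8
L_max = max([4.4, 2.7, 3.7]) = 4.4
S (sum of others) = 10.8 - 4.4 = 6.4
min_reach = max(0, 4.4 - 6.4) = max(0, -2) = 0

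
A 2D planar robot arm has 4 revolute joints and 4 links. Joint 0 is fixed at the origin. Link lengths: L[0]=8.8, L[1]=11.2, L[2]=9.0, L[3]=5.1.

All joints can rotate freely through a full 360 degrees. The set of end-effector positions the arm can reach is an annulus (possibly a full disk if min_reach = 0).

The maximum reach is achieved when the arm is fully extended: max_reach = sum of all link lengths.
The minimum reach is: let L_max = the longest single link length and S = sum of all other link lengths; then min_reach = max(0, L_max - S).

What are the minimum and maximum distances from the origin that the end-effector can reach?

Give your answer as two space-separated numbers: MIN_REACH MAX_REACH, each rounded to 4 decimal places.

Link lengths: [8.8, 11.2, 9.0, 5.1]
max_reach = 8.8 + 11.2 + 9 + 5.1 = 34.1
L_max = max([8.8, 11.2, 9.0, 5.1]) = 11.2
S (sum of others) = 34.1 - 11.2 = 22.9
min_reach = max(0, 11.2 - 22.9) = max(0, -11.7) = 0

Answer: 0.0000 34.1000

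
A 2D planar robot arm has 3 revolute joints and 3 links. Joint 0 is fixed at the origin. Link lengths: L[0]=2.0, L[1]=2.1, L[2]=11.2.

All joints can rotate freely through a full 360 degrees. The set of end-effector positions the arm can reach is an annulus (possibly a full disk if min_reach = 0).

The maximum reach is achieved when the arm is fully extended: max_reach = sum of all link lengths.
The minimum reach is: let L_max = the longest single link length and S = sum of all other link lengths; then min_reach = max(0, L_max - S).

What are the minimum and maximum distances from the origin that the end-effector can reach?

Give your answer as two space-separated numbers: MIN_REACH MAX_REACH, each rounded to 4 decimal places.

Link lengths: [2.0, 2.1, 11.2]
max_reach = 2 + 2.1 + 11.2 = 15.3
L_max = max([2.0, 2.1, 11.2]) = 11.2
S (sum of others) = 15.3 - 11.2 = 4.1
min_reach = max(0, 11.2 - 4.1) = max(0, 7.1) = 7.1

Answer: 7.1000 15.3000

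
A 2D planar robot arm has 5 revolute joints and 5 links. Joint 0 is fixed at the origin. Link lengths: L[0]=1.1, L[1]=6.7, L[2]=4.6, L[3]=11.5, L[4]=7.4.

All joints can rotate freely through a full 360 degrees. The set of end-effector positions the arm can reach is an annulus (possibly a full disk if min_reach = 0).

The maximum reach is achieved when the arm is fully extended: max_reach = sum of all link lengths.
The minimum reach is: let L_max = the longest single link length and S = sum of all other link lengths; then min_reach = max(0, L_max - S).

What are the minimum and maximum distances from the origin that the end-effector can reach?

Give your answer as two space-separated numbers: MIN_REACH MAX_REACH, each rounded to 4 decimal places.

Link lengths: [1.1, 6.7, 4.6, 11.5, 7.4]
max_reach = 1.1 + 6.7 + 4.6 + 11.5 + 7.4 = 31.3
L_max = max([1.1, 6.7, 4.6, 11.5, 7.4]) = 11.5
S (sum of others) = 31.3 - 11.5 = 19.8
min_reach = max(0, 11.5 - 19.8) = max(0, -8.3) = 0

Answer: 0.0000 31.3000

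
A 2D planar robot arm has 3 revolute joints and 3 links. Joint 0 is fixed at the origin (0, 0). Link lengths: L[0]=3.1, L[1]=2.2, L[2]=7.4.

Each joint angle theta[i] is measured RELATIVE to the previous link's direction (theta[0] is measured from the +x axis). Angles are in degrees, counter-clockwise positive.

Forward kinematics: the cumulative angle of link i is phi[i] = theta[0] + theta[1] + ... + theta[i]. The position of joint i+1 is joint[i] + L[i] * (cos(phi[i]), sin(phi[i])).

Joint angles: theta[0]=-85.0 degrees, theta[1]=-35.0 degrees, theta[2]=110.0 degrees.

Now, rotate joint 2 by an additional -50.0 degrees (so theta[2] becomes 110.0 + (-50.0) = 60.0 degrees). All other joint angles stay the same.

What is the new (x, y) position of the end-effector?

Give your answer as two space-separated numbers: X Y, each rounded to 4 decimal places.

Answer: 2.8702 -11.4020

Derivation:
joint[0] = (0.0000, 0.0000)  (base)
link 0: phi[0] = -85 = -85 deg
  cos(-85 deg) = 0.0872, sin(-85 deg) = -0.9962
  joint[1] = (0.0000, 0.0000) + 3.1 * (0.0872, -0.9962) = (0.0000 + 0.2702, 0.0000 + -3.0882) = (0.2702, -3.0882)
link 1: phi[1] = -85 + -35 = -120 deg
  cos(-120 deg) = -0.5000, sin(-120 deg) = -0.8660
  joint[2] = (0.2702, -3.0882) + 2.2 * (-0.5000, -0.8660) = (0.2702 + -1.1000, -3.0882 + -1.9053) = (-0.8298, -4.9935)
link 2: phi[2] = -85 + -35 + 60 = -60 deg
  cos(-60 deg) = 0.5000, sin(-60 deg) = -0.8660
  joint[3] = (-0.8298, -4.9935) + 7.4 * (0.5000, -0.8660) = (-0.8298 + 3.7000, -4.9935 + -6.4086) = (2.8702, -11.4020)
End effector: (2.8702, -11.4020)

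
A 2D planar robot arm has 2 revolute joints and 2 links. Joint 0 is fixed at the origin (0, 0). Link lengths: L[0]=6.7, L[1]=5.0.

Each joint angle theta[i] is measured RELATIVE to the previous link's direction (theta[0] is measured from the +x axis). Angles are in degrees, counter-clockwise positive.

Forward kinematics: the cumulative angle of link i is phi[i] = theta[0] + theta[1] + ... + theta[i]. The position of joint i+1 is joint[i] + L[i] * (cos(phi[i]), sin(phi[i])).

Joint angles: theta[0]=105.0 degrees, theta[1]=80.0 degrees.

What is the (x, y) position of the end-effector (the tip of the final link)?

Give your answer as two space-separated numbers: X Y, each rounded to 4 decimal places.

joint[0] = (0.0000, 0.0000)  (base)
link 0: phi[0] = 105 = 105 deg
  cos(105 deg) = -0.2588, sin(105 deg) = 0.9659
  joint[1] = (0.0000, 0.0000) + 6.7 * (-0.2588, 0.9659) = (0.0000 + -1.7341, 0.0000 + 6.4717) = (-1.7341, 6.4717)
link 1: phi[1] = 105 + 80 = 185 deg
  cos(185 deg) = -0.9962, sin(185 deg) = -0.0872
  joint[2] = (-1.7341, 6.4717) + 5 * (-0.9962, -0.0872) = (-1.7341 + -4.9810, 6.4717 + -0.4358) = (-6.7151, 6.0359)
End effector: (-6.7151, 6.0359)

Answer: -6.7151 6.0359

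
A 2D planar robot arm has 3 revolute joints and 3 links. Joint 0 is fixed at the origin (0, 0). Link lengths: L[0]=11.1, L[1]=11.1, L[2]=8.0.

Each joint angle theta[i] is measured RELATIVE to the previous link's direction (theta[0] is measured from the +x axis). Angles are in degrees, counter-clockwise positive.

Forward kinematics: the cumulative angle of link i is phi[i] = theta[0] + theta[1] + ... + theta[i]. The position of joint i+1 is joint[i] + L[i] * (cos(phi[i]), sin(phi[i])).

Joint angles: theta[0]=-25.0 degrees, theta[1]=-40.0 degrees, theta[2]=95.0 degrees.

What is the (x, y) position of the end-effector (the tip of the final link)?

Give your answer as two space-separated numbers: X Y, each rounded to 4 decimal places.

Answer: 21.6793 -10.7511

Derivation:
joint[0] = (0.0000, 0.0000)  (base)
link 0: phi[0] = -25 = -25 deg
  cos(-25 deg) = 0.9063, sin(-25 deg) = -0.4226
  joint[1] = (0.0000, 0.0000) + 11.1 * (0.9063, -0.4226) = (0.0000 + 10.0600, 0.0000 + -4.6911) = (10.0600, -4.6911)
link 1: phi[1] = -25 + -40 = -65 deg
  cos(-65 deg) = 0.4226, sin(-65 deg) = -0.9063
  joint[2] = (10.0600, -4.6911) + 11.1 * (0.4226, -0.9063) = (10.0600 + 4.6911, -4.6911 + -10.0600) = (14.7511, -14.7511)
link 2: phi[2] = -25 + -40 + 95 = 30 deg
  cos(30 deg) = 0.8660, sin(30 deg) = 0.5000
  joint[3] = (14.7511, -14.7511) + 8 * (0.8660, 0.5000) = (14.7511 + 6.9282, -14.7511 + 4.0000) = (21.6793, -10.7511)
End effector: (21.6793, -10.7511)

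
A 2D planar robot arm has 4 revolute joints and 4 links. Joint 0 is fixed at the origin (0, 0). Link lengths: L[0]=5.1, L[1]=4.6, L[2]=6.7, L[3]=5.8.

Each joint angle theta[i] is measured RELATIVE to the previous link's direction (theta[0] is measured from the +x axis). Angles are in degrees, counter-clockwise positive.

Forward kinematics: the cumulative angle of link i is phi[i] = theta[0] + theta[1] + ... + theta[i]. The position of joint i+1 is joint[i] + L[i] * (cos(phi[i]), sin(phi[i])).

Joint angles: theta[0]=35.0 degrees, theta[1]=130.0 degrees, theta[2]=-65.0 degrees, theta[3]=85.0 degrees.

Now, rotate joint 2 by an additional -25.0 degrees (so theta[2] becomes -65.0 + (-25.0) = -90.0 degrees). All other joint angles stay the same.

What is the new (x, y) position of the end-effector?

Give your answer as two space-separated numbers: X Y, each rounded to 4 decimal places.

Answer: -3.9817 12.5712

Derivation:
joint[0] = (0.0000, 0.0000)  (base)
link 0: phi[0] = 35 = 35 deg
  cos(35 deg) = 0.8192, sin(35 deg) = 0.5736
  joint[1] = (0.0000, 0.0000) + 5.1 * (0.8192, 0.5736) = (0.0000 + 4.1777, 0.0000 + 2.9252) = (4.1777, 2.9252)
link 1: phi[1] = 35 + 130 = 165 deg
  cos(165 deg) = -0.9659, sin(165 deg) = 0.2588
  joint[2] = (4.1777, 2.9252) + 4.6 * (-0.9659, 0.2588) = (4.1777 + -4.4433, 2.9252 + 1.1906) = (-0.2656, 4.1158)
link 2: phi[2] = 35 + 130 + -90 = 75 deg
  cos(75 deg) = 0.2588, sin(75 deg) = 0.9659
  joint[3] = (-0.2656, 4.1158) + 6.7 * (0.2588, 0.9659) = (-0.2656 + 1.7341, 4.1158 + 6.4717) = (1.4685, 10.5875)
link 3: phi[3] = 35 + 130 + -90 + 85 = 160 deg
  cos(160 deg) = -0.9397, sin(160 deg) = 0.3420
  joint[4] = (1.4685, 10.5875) + 5.8 * (-0.9397, 0.3420) = (1.4685 + -5.4502, 10.5875 + 1.9837) = (-3.9817, 12.5712)
End effector: (-3.9817, 12.5712)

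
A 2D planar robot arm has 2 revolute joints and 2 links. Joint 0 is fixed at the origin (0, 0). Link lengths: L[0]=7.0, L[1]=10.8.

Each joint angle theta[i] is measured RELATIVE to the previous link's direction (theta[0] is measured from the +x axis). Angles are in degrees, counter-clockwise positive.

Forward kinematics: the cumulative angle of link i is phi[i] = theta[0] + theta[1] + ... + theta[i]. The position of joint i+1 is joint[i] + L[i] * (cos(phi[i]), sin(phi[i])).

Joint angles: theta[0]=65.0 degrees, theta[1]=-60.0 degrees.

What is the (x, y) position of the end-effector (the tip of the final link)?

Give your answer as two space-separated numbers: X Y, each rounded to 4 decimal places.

joint[0] = (0.0000, 0.0000)  (base)
link 0: phi[0] = 65 = 65 deg
  cos(65 deg) = 0.4226, sin(65 deg) = 0.9063
  joint[1] = (0.0000, 0.0000) + 7 * (0.4226, 0.9063) = (0.0000 + 2.9583, 0.0000 + 6.3442) = (2.9583, 6.3442)
link 1: phi[1] = 65 + -60 = 5 deg
  cos(5 deg) = 0.9962, sin(5 deg) = 0.0872
  joint[2] = (2.9583, 6.3442) + 10.8 * (0.9962, 0.0872) = (2.9583 + 10.7589, 6.3442 + 0.9413) = (13.7172, 7.2854)
End effector: (13.7172, 7.2854)

Answer: 13.7172 7.2854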